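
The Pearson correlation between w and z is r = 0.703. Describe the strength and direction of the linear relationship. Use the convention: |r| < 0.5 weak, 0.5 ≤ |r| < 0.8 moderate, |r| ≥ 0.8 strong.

r = 0.703 > 0 so the relationship is positive.
|r| = 0.703, which falls in the moderate range.

moderate positive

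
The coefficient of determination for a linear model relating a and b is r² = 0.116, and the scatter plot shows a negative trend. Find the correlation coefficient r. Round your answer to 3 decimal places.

|r| = √0.116 = 0.341
The association is negative, so r = −0.341.

-0.341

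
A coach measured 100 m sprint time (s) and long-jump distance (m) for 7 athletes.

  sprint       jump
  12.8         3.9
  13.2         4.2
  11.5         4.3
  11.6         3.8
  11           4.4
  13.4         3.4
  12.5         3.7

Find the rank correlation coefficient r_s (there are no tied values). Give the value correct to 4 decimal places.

-0.6786

Rank sprint: 5, 6, 2, 3, 1, 7, 4
Rank jump: 4, 5, 6, 3, 7, 1, 2
d = rank(sprint) − rank(jump): 1, 1, -4, 0, -6, 6, 2; Σd² = 94
ρ = 1 − 6Σd² / [n(n²−1)] = 1 − 6×94 / (7×48) = 1 − 564/336 ≈ -0.6786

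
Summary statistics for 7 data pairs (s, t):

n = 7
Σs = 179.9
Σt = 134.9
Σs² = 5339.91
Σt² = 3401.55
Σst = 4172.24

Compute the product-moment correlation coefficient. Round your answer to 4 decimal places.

r = (nΣst − ΣsΣt) / √[(nΣs² − (Σs)²)(nΣt² − (Σt)²)]
Numerator: 7×4172.24 − 179.9×134.9 = 4937.17
Denominator: √[(37379.37 − 32364.01)(23810.85 − 18198.01)] = √[5015.36 × 5612.84] = 5305.6963
r = 4937.17 / 5305.6963 ≈ 0.9305

0.9305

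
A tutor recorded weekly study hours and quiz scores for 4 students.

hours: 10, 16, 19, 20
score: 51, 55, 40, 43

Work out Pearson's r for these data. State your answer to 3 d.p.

n = 4, Σx = 65, Σy = 189, Σx² = 1117, Σy² = 9075, Σxy = 3010
nΣxy − ΣxΣy = 12040 − 12285 = -245
nΣx² − (Σx)² = 4468 − 4225 = 243; nΣy² − (Σy)² = 36300 − 35721 = 579
r = -245 / √(243 × 579) = -245 / 375.0960 ≈ -0.653

-0.653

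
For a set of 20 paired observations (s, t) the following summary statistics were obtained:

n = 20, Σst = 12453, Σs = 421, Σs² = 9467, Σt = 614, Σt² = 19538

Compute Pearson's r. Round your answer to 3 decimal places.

-0.731

r = (nΣst − ΣsΣt) / √[(nΣs² − (Σs)²)(nΣt² − (Σt)²)]
Numerator: 20×12453 − 421×614 = -9434
Denominator: √[(189340 − 177241)(390760 − 376996)] = √[12099 × 13764] = 12904.6750
r = -9434 / 12904.6750 ≈ -0.731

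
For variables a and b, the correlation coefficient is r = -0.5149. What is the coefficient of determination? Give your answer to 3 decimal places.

r² = (-0.5149)² = 0.265

0.265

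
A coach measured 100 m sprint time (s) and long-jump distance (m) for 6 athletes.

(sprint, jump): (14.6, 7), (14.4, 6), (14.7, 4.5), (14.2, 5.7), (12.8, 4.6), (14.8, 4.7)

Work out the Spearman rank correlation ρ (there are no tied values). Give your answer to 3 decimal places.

Rank sprint: 4, 3, 5, 2, 1, 6
Rank jump: 6, 5, 1, 4, 2, 3
d = rank(sprint) − rank(jump): -2, -2, 4, -2, -1, 3; Σd² = 38
ρ = 1 − 6Σd² / [n(n²−1)] = 1 − 6×38 / (6×35) = 1 − 228/210 ≈ -0.086

-0.086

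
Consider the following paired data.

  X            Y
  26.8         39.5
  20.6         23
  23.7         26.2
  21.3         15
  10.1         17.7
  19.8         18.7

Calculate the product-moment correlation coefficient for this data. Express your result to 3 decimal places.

0.665

n = 6, ΣX = 122.3, ΣY = 140.1, ΣX² = 2652.03, ΣY² = 3663.67, ΣXY = 3021.87
nΣXY − ΣXΣY = 18131.22 − 17134.23 = 996.99
nΣX² − (ΣX)² = 15912.18 − 14957.29 = 954.89; nΣY² − (ΣY)² = 21982.02 − 19628.01 = 2354.01
r = 996.99 / √(954.89 × 2354.01) = 996.99 / 1499.2734 ≈ 0.665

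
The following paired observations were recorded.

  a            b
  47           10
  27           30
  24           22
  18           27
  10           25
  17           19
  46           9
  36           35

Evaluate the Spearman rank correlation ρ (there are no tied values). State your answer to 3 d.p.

Rank a: 8, 5, 4, 3, 1, 2, 7, 6
Rank b: 2, 7, 4, 6, 5, 3, 1, 8
d = rank(a) − rank(b): 6, -2, 0, -3, -4, -1, 6, -2; Σd² = 106
ρ = 1 − 6Σd² / [n(n²−1)] = 1 − 6×106 / (8×63) = 1 − 636/504 ≈ -0.262

-0.262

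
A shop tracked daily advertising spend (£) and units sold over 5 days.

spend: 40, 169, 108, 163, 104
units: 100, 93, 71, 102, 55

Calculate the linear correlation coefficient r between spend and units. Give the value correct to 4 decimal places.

0.1302

n = 5, Σx = 584, Σy = 421, Σx² = 79210, Σy² = 37119, Σxy = 49731
nΣxy − ΣxΣy = 248655 − 245864 = 2791
nΣx² − (Σx)² = 396050 − 341056 = 54994; nΣy² − (Σy)² = 185595 − 177241 = 8354
r = 2791 / √(54994 × 8354) = 2791 / 21434.0821 ≈ 0.1302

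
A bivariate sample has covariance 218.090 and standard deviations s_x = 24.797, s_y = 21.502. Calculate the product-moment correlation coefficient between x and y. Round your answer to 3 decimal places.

0.409

r = Cov(x,y) / (s_x · s_y) = 218.090 / (24.797 × 21.502)
  = 218.090 / 533.1851 ≈ 0.409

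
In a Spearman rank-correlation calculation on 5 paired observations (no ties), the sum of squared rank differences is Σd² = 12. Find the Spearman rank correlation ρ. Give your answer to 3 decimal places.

0.400

ρ = 1 − 6Σd² / [n(n²−1)] = 1 − 6×12 / (5×24)
  = 1 − 72/120 = 1 − 0.6000 ≈ 0.400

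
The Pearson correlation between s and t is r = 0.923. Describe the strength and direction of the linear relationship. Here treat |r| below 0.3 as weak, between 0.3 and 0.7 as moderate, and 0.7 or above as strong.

strong positive

r = 0.923 > 0 so the relationship is positive.
|r| = 0.923, which falls in the strong range.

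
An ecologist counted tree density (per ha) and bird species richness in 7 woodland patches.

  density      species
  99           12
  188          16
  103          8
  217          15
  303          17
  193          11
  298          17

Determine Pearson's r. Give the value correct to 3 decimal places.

0.826

n = 7, Σx = 1401, Σy = 96, Σx² = 320705, Σy² = 1388, Σxy = 20615
nΣxy − ΣxΣy = 144305 − 134496 = 9809
nΣx² − (Σx)² = 2244935 − 1962801 = 282134; nΣy² − (Σy)² = 9716 − 9216 = 500
r = 9809 / √(282134 × 500) = 9809 / 11877.1630 ≈ 0.826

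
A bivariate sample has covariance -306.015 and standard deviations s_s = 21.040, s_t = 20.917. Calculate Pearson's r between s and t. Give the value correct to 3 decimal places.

-0.695

r = Cov(s,t) / (s_s · s_t) = -306.015 / (21.040 × 20.917)
  = -306.015 / 440.0937 ≈ -0.695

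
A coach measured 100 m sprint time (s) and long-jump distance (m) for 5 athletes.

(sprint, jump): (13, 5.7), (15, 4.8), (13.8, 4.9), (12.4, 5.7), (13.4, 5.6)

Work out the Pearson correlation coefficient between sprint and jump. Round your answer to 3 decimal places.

-0.878

n = 5, Σx = 67.6, Σy = 26.7, Σx² = 917.76, Σy² = 143.39, Σxy = 359.44
nΣxy − ΣxΣy = 1797.2 − 1804.92 = -7.72
nΣx² − (Σx)² = 4588.8 − 4569.76 = 19.04; nΣy² − (Σy)² = 716.95 − 712.89 = 4.06
r = -7.72 / √(19.04 × 4.06) = -7.72 / 8.7922 ≈ -0.878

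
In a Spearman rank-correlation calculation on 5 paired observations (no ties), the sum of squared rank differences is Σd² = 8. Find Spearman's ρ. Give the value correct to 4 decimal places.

ρ = 1 − 6Σd² / [n(n²−1)] = 1 − 6×8 / (5×24)
  = 1 − 48/120 = 1 − 0.40000 ≈ 0.6000

0.6000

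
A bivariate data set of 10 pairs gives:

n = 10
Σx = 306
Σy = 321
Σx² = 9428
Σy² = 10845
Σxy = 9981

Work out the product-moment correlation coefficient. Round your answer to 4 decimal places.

r = (nΣxy − ΣxΣy) / √[(nΣx² − (Σx)²)(nΣy² − (Σy)²)]
Numerator: 10×9981 − 306×321 = 1584
Denominator: √[(94280 − 93636)(108450 − 103041)] = √[644 × 5409] = 1866.3858
r = 1584 / 1866.3858 ≈ 0.8487

0.8487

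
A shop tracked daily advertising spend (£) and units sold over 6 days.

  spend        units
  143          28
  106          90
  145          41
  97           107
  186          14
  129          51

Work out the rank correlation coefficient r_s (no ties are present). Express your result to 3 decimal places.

Rank spend: 4, 2, 5, 1, 6, 3
Rank units: 2, 5, 3, 6, 1, 4
d = rank(spend) − rank(units): 2, -3, 2, -5, 5, -1; Σd² = 68
ρ = 1 − 6Σd² / [n(n²−1)] = 1 − 6×68 / (6×35) = 1 − 408/210 ≈ -0.943

-0.943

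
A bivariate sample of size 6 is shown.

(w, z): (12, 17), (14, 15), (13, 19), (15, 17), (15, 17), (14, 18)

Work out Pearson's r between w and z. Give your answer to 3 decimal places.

-0.236

n = 6, Σw = 83, Σz = 103, Σw² = 1155, Σz² = 1777, Σwz = 1423
nΣwz − ΣwΣz = 8538 − 8549 = -11
nΣw² − (Σw)² = 6930 − 6889 = 41; nΣz² − (Σz)² = 10662 − 10609 = 53
r = -11 / √(41 × 53) = -11 / 46.6154 ≈ -0.236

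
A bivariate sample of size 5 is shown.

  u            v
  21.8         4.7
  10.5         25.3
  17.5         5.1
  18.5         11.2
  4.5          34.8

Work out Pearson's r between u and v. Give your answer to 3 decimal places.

n = 5, Σu = 72.8, Σv = 81.1, Σu² = 1254.24, Σv² = 2024.67, Σuv = 821.16
nΣuv − ΣuΣv = 4105.8 − 5904.08 = -1798.28
nΣu² − (Σu)² = 6271.2 − 5299.84 = 971.36; nΣv² − (Σv)² = 10123.35 − 6577.21 = 3546.14
r = -1798.28 / √(971.36 × 3546.14) = -1798.28 / 1855.9576 ≈ -0.969

-0.969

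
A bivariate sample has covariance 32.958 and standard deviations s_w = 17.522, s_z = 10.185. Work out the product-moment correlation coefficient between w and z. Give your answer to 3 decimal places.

0.185

r = Cov(w,z) / (s_w · s_z) = 32.958 / (17.522 × 10.185)
  = 32.958 / 178.4616 ≈ 0.185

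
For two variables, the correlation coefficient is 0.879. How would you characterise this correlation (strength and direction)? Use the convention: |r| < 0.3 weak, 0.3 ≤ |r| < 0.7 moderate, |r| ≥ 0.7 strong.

strong positive

r = 0.879 > 0 so the relationship is positive.
|r| = 0.879, which falls in the strong range.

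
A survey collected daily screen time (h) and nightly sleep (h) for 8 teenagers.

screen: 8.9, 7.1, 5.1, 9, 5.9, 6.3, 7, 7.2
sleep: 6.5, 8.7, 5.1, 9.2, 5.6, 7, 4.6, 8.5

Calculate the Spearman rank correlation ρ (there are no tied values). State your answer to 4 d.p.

Rank screen: 7, 5, 1, 8, 2, 3, 4, 6
Rank sleep: 4, 7, 2, 8, 3, 5, 1, 6
d = rank(screen) − rank(sleep): 3, -2, -1, 0, -1, -2, 3, 0; Σd² = 28
ρ = 1 − 6Σd² / [n(n²−1)] = 1 − 6×28 / (8×63) = 1 − 168/504 ≈ 0.6667

0.6667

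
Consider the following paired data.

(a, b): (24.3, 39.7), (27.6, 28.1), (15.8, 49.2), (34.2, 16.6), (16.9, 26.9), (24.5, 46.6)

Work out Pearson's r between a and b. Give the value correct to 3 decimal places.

n = 6, Σa = 143.3, Σb = 207.1, Σa² = 3657.39, Σb² = 7957.07, Σab = 4681.66
nΣab − ΣaΣb = 28089.96 − 29677.43 = -1587.47
nΣa² − (Σa)² = 21944.34 − 20534.89 = 1409.45; nΣb² − (Σb)² = 47742.42 − 42890.41 = 4852.01
r = -1587.47 / √(1409.45 × 4852.01) = -1587.47 / 2615.0842 ≈ -0.607

-0.607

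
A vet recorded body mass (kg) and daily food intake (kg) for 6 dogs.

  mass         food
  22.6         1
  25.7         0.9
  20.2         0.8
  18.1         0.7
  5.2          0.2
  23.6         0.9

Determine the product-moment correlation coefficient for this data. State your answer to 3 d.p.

n = 6, Σx = 115.4, Σy = 4.5, Σx² = 2490.9, Σy² = 3.79, Σxy = 96.84
nΣxy − ΣxΣy = 581.04 − 519.3 = 61.74
nΣx² − (Σx)² = 14945.4 − 13317.16 = 1628.24; nΣy² − (Σy)² = 22.74 − 20.25 = 2.49
r = 61.74 / √(1628.24 × 2.49) = 61.74 / 63.6735 ≈ 0.970

0.970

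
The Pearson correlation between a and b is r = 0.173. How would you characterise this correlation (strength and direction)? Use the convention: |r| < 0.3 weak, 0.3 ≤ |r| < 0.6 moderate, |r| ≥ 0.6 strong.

weak positive

r = 0.173 > 0 so the relationship is positive.
|r| = 0.173, which falls in the weak range.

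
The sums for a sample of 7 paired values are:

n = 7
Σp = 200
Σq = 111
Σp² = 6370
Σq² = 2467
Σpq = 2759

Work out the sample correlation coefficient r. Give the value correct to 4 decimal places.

r = (nΣpq − ΣpΣq) / √[(nΣp² − (Σp)²)(nΣq² − (Σq)²)]
Numerator: 7×2759 − 200×111 = -2887
Denominator: √[(44590 − 40000)(17269 − 12321)] = √[4590 × 4948] = 4765.6395
r = -2887 / 4765.6395 ≈ -0.6058

-0.6058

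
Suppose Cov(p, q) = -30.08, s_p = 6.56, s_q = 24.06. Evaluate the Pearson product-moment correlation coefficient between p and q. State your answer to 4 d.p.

-0.1906

r = Cov(p,q) / (s_p · s_q) = -30.08 / (6.56 × 24.06)
  = -30.08 / 157.8336 ≈ -0.1906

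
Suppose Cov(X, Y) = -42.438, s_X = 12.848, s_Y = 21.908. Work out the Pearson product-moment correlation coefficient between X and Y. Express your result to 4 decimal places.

r = Cov(X,Y) / (s_X · s_Y) = -42.438 / (12.848 × 21.908)
  = -42.438 / 281.4740 ≈ -0.1508

-0.1508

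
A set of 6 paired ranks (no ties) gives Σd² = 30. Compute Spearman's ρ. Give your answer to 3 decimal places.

ρ = 1 − 6Σd² / [n(n²−1)] = 1 − 6×30 / (6×35)
  = 1 − 180/210 = 1 − 0.8571 ≈ 0.143

0.143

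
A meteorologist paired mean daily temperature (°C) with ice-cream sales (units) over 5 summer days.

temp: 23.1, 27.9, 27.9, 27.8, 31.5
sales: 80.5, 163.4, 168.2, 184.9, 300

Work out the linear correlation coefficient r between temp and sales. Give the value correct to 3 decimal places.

n = 5, Σx = 138.2, Σy = 897, Σx² = 3855.52, Σy² = 185659.06, Σxy = 25701.41
nΣxy − ΣxΣy = 128507.05 − 123965.4 = 4541.65
nΣx² − (Σx)² = 19277.6 − 19099.24 = 178.36; nΣy² − (Σy)² = 928295.3 − 804609 = 123686.3
r = 4541.65 / √(178.36 × 123686.3) = 4541.65 / 4696.8807 ≈ 0.967

0.967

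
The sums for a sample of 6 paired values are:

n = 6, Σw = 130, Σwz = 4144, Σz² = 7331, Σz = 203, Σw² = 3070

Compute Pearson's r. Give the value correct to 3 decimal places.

-0.743

r = (nΣwz − ΣwΣz) / √[(nΣw² − (Σw)²)(nΣz² − (Σz)²)]
Numerator: 6×4144 − 130×203 = -1526
Denominator: √[(18420 − 16900)(43986 − 41209)] = √[1520 × 2777] = 2054.5170
r = -1526 / 2054.5170 ≈ -0.743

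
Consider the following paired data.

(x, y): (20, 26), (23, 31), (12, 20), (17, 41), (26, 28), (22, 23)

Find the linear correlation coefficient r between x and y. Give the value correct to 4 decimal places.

n = 6, Σx = 120, Σy = 169, Σx² = 2522, Σy² = 5031, Σxy = 3404
nΣxy − ΣxΣy = 20424 − 20280 = 144
nΣx² − (Σx)² = 15132 − 14400 = 732; nΣy² − (Σy)² = 30186 − 28561 = 1625
r = 144 / √(732 × 1625) = 144 / 1090.6420 ≈ 0.1320

0.1320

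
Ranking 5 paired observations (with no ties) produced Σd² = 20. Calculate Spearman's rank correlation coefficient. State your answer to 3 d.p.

ρ = 1 − 6Σd² / [n(n²−1)] = 1 − 6×20 / (5×24)
  = 1 − 120/120 = 1 − 1.0000 ≈ 0.000

0.000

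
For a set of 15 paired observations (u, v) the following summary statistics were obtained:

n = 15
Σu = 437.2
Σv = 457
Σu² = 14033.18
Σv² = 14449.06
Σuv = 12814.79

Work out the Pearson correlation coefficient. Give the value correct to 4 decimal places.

-0.6134

r = (nΣuv − ΣuΣv) / √[(nΣu² − (Σu)²)(nΣv² − (Σv)²)]
Numerator: 15×12814.79 − 437.2×457 = -7578.55
Denominator: √[(210497.7 − 191143.84)(216735.9 − 208849)] = √[19353.86 × 7886.9] = 12354.8354
r = -7578.55 / 12354.8354 ≈ -0.6134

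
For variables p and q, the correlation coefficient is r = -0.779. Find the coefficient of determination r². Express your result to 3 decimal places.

r² = (-0.779)² = 0.607

0.607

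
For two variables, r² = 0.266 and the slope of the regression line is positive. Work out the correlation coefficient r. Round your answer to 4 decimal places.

0.5158

|r| = √0.266 = 0.5158
The association is positive, so r = 0.5158.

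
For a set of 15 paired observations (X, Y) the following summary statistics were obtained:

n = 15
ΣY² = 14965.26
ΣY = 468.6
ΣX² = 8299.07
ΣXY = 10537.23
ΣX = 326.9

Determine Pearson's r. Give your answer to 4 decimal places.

0.5248

r = (nΣXY − ΣXΣY) / √[(nΣX² − (ΣX)²)(nΣY² − (ΣY)²)]
Numerator: 15×10537.23 − 326.9×468.6 = 4873.11
Denominator: √[(124486.05 − 106863.61)(224478.9 − 219585.96)] = √[17622.44 × 4892.94] = 9285.7709
r = 4873.11 / 9285.7709 ≈ 0.5248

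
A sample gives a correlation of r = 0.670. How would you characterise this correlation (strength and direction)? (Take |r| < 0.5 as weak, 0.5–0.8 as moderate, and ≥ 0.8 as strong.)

moderate positive

r = 0.670 > 0 so the relationship is positive.
|r| = 0.670, which falls in the moderate range.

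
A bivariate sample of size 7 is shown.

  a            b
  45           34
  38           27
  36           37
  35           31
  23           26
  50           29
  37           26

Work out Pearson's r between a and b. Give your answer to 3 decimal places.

n = 7, Σa = 264, Σb = 210, Σa² = 10388, Σb² = 6408, Σab = 7983
nΣab − ΣaΣb = 55881 − 55440 = 441
nΣa² − (Σa)² = 72716 − 69696 = 3020; nΣb² − (Σb)² = 44856 − 44100 = 756
r = 441 / √(3020 × 756) = 441 / 1510.9997 ≈ 0.292

0.292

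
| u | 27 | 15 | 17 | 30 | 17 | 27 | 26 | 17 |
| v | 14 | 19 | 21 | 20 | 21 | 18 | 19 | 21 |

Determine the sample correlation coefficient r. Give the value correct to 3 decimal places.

n = 8, Σu = 176, Σv = 153, Σu² = 4126, Σv² = 2965, Σuv = 3314
nΣuv − ΣuΣv = 26512 − 26928 = -416
nΣu² − (Σu)² = 33008 − 30976 = 2032; nΣv² − (Σv)² = 23720 − 23409 = 311
r = -416 / √(2032 × 311) = -416 / 794.9541 ≈ -0.523

-0.523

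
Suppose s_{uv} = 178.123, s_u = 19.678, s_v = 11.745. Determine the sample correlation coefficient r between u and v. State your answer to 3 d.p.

0.771

r = Cov(u,v) / (s_u · s_v) = 178.123 / (19.678 × 11.745)
  = 178.123 / 231.1181 ≈ 0.771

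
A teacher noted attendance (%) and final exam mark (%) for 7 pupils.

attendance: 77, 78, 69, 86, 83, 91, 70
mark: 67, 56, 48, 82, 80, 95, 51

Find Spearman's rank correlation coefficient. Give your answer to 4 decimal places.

0.9643

Rank attendance: 3, 4, 1, 6, 5, 7, 2
Rank mark: 4, 3, 1, 6, 5, 7, 2
d = rank(attendance) − rank(mark): -1, 1, 0, 0, 0, 0, 0; Σd² = 2
ρ = 1 − 6Σd² / [n(n²−1)] = 1 − 6×2 / (7×48) = 1 − 12/336 ≈ 0.9643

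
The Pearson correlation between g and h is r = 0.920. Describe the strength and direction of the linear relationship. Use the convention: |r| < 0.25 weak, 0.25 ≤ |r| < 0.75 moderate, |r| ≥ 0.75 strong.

strong positive

r = 0.920 > 0 so the relationship is positive.
|r| = 0.920, which falls in the strong range.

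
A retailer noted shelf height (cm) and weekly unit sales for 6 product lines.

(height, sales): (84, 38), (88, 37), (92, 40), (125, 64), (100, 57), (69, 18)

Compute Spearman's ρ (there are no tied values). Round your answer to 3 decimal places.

Rank height: 2, 3, 4, 6, 5, 1
Rank sales: 3, 2, 4, 6, 5, 1
d = rank(height) − rank(sales): -1, 1, 0, 0, 0, 0; Σd² = 2
ρ = 1 − 6Σd² / [n(n²−1)] = 1 − 6×2 / (6×35) = 1 − 12/210 ≈ 0.943

0.943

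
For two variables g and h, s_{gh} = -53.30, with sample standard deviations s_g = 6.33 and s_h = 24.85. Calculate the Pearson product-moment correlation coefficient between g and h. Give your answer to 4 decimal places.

-0.3388

r = Cov(g,h) / (s_g · s_h) = -53.30 / (6.33 × 24.85)
  = -53.30 / 157.3005 ≈ -0.3388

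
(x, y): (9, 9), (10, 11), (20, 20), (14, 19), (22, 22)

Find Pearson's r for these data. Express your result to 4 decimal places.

n = 5, Σx = 75, Σy = 81, Σx² = 1261, Σy² = 1447, Σxy = 1341
nΣxy − ΣxΣy = 6705 − 6075 = 630
nΣx² − (Σx)² = 6305 − 5625 = 680; nΣy² − (Σy)² = 7235 − 6561 = 674
r = 630 / √(680 × 674) = 630 / 676.9934 ≈ 0.9306

0.9306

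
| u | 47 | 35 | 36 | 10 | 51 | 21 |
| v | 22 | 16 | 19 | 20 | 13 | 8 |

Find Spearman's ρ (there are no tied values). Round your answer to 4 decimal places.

0.0286

Rank u: 5, 3, 4, 1, 6, 2
Rank v: 6, 3, 4, 5, 2, 1
d = rank(u) − rank(v): -1, 0, 0, -4, 4, 1; Σd² = 34
ρ = 1 − 6Σd² / [n(n²−1)] = 1 − 6×34 / (6×35) = 1 − 204/210 ≈ 0.0286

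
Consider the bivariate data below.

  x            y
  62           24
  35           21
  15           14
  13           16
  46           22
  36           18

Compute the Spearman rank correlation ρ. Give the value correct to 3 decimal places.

Rank x: 6, 3, 2, 1, 5, 4
Rank y: 6, 4, 1, 2, 5, 3
d = rank(x) − rank(y): 0, -1, 1, -1, 0, 1; Σd² = 4
ρ = 1 − 6Σd² / [n(n²−1)] = 1 − 6×4 / (6×35) = 1 − 24/210 ≈ 0.886

0.886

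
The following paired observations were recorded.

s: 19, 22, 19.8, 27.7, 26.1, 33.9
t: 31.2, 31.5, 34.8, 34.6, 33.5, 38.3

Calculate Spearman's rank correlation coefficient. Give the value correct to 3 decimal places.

0.657

Rank s: 1, 3, 2, 5, 4, 6
Rank t: 1, 2, 5, 4, 3, 6
d = rank(s) − rank(t): 0, 1, -3, 1, 1, 0; Σd² = 12
ρ = 1 − 6Σd² / [n(n²−1)] = 1 − 6×12 / (6×35) = 1 − 72/210 ≈ 0.657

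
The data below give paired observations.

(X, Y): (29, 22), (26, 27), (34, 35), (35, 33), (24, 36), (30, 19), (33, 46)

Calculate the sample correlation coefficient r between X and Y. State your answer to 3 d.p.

0.287

n = 7, ΣX = 211, ΣY = 218, ΣX² = 6463, ΣY² = 7300, ΣXY = 6637
nΣXY − ΣXΣY = 46459 − 45998 = 461
nΣX² − (ΣX)² = 45241 − 44521 = 720; nΣY² − (ΣY)² = 51100 − 47524 = 3576
r = 461 / √(720 × 3576) = 461 / 1604.5934 ≈ 0.287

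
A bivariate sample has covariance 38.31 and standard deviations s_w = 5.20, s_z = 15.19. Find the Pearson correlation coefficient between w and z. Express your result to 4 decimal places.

r = Cov(w,z) / (s_w · s_z) = 38.31 / (5.20 × 15.19)
  = 38.31 / 78.9880 ≈ 0.4850

0.4850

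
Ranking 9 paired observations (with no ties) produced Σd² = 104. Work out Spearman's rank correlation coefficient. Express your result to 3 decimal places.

ρ = 1 − 6Σd² / [n(n²−1)] = 1 − 6×104 / (9×80)
  = 1 − 624/720 = 1 − 0.8667 ≈ 0.133

0.133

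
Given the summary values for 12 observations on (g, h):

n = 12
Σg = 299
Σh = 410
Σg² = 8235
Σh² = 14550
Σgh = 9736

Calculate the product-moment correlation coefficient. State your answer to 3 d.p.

r = (nΣgh − ΣgΣh) / √[(nΣg² − (Σg)²)(nΣh² − (Σh)²)]
Numerator: 12×9736 − 299×410 = -5758
Denominator: √[(98820 − 89401)(174600 − 168100)] = √[9419 × 6500] = 7824.5447
r = -5758 / 7824.5447 ≈ -0.736

-0.736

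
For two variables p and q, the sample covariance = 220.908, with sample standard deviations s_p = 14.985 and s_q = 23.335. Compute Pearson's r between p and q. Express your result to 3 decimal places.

0.632

r = Cov(p,q) / (s_p · s_q) = 220.908 / (14.985 × 23.335)
  = 220.908 / 349.6750 ≈ 0.632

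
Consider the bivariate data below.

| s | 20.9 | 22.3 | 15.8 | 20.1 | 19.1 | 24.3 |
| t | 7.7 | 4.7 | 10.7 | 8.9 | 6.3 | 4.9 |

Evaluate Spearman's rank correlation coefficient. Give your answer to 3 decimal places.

-0.771

Rank s: 4, 5, 1, 3, 2, 6
Rank t: 4, 1, 6, 5, 3, 2
d = rank(s) − rank(t): 0, 4, -5, -2, -1, 4; Σd² = 62
ρ = 1 − 6Σd² / [n(n²−1)] = 1 − 6×62 / (6×35) = 1 − 372/210 ≈ -0.771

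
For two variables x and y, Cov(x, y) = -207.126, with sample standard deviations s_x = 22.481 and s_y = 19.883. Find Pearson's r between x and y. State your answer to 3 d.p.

r = Cov(x,y) / (s_x · s_y) = -207.126 / (22.481 × 19.883)
  = -207.126 / 446.9897 ≈ -0.463

-0.463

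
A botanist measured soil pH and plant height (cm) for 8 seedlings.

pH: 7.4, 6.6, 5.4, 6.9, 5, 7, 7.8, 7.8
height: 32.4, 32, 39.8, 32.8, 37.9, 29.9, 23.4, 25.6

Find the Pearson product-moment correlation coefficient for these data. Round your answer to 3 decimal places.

-0.908

n = 8, Σx = 53.9, Σy = 253.8, Σx² = 370.77, Σy² = 8266.98, Σxy = 1673.2
nΣxy − ΣxΣy = 13385.6 − 13679.82 = -294.22
nΣx² − (Σx)² = 2966.16 − 2905.21 = 60.95; nΣy² − (Σy)² = 66135.84 − 64414.44 = 1721.4
r = -294.22 / √(60.95 × 1721.4) = -294.22 / 323.9125 ≈ -0.908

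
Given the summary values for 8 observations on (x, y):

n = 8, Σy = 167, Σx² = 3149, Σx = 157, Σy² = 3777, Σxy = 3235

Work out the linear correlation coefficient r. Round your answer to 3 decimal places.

r = (nΣxy − ΣxΣy) / √[(nΣx² − (Σx)²)(nΣy² − (Σy)²)]
Numerator: 8×3235 − 157×167 = -339
Denominator: √[(25192 − 24649)(30216 − 27889)] = √[543 × 2327] = 1124.0823
r = -339 / 1124.0823 ≈ -0.302

-0.302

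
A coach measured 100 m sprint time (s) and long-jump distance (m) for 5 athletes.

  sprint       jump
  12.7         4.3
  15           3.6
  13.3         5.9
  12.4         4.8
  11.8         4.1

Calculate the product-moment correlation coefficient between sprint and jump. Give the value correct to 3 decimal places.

n = 5, Σx = 65.2, Σy = 22.7, Σx² = 856.18, Σy² = 106.11, Σxy = 294.98
nΣxy − ΣxΣy = 1474.9 − 1480.04 = -5.14
nΣx² − (Σx)² = 4280.9 − 4251.04 = 29.86; nΣy² − (Σy)² = 530.55 − 515.29 = 15.26
r = -5.14 / √(29.86 × 15.26) = -5.14 / 21.3463 ≈ -0.241

-0.241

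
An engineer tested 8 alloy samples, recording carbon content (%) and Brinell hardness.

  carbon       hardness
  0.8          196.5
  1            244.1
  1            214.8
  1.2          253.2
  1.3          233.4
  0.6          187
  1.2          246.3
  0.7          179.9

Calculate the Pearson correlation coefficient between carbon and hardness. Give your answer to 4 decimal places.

n = 8, Σx = 7.8, Σy = 1755.2, Σx² = 8.06, Σy² = 390918.6, Σxy = 1757.05
nΣxy − ΣxΣy = 14056.4 − 13690.56 = 365.84
nΣx² − (Σx)² = 64.48 − 60.84 = 3.64; nΣy² − (Σy)² = 3127348.8 − 3080727.04 = 46621.76
r = 365.84 / √(3.64 × 46621.76) = 365.84 / 411.9505 ≈ 0.8881

0.8881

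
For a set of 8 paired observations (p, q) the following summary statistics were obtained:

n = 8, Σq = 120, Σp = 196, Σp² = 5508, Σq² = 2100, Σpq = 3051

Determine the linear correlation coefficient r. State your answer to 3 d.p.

r = (nΣpq − ΣpΣq) / √[(nΣp² − (Σp)²)(nΣq² − (Σq)²)]
Numerator: 8×3051 − 196×120 = 888
Denominator: √[(44064 − 38416)(16800 − 14400)] = √[5648 × 2400] = 3681.7387
r = 888 / 3681.7387 ≈ 0.241

0.241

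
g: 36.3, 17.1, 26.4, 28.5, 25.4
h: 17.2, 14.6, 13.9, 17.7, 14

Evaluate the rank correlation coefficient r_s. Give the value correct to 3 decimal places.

Rank g: 5, 1, 3, 4, 2
Rank h: 4, 3, 1, 5, 2
d = rank(g) − rank(h): 1, -2, 2, -1, 0; Σd² = 10
ρ = 1 − 6Σd² / [n(n²−1)] = 1 − 6×10 / (5×24) = 1 − 60/120 ≈ 0.500

0.500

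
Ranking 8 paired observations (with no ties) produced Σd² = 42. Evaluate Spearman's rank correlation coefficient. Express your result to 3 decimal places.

ρ = 1 − 6Σd² / [n(n²−1)] = 1 − 6×42 / (8×63)
  = 1 − 252/504 = 1 − 0.5000 ≈ 0.500

0.500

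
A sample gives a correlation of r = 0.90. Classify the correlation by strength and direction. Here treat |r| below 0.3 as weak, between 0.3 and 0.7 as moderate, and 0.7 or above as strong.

r = 0.90 > 0 so the relationship is positive.
|r| = 0.90, which falls in the strong range.

strong positive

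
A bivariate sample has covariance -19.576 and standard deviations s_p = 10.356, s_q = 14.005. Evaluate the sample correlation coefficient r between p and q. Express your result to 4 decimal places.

-0.1350

r = Cov(p,q) / (s_p · s_q) = -19.576 / (10.356 × 14.005)
  = -19.576 / 145.0358 ≈ -0.1350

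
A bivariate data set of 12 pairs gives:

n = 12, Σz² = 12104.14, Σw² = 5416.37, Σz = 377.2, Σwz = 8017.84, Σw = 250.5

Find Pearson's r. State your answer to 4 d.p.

0.6681

r = (nΣwz − ΣwΣz) / √[(nΣw² − (Σw)²)(nΣz² − (Σz)²)]
Numerator: 12×8017.84 − 250.5×377.2 = 1725.48
Denominator: √[(64996.44 − 62750.25)(145249.68 − 142279.84)] = √[2246.19 × 2969.84] = 2582.7940
r = 1725.48 / 2582.7940 ≈ 0.6681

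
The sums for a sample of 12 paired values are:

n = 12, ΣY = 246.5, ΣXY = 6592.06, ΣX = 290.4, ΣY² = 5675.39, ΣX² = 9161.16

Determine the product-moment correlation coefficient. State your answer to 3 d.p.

0.549

r = (nΣXY − ΣXΣY) / √[(nΣX² − (ΣX)²)(nΣY² − (ΣY)²)]
Numerator: 12×6592.06 − 290.4×246.5 = 7521.12
Denominator: √[(109933.92 − 84332.16)(68104.68 − 60762.25)] = √[25601.76 × 7342.43] = 13710.5482
r = 7521.12 / 13710.5482 ≈ 0.549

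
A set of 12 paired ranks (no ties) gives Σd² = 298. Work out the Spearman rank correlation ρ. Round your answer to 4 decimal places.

-0.0420

ρ = 1 − 6Σd² / [n(n²−1)] = 1 − 6×298 / (12×143)
  = 1 − 1788/1716 = 1 − 1.04196 ≈ -0.0420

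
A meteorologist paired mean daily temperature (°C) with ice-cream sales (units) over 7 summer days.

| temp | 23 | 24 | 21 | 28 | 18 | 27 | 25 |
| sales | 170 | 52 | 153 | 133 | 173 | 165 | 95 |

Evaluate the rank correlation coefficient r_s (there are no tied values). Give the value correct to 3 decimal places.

-0.500

Rank temp: 3, 4, 2, 7, 1, 6, 5
Rank sales: 6, 1, 4, 3, 7, 5, 2
d = rank(temp) − rank(sales): -3, 3, -2, 4, -6, 1, 3; Σd² = 84
ρ = 1 − 6Σd² / [n(n²−1)] = 1 − 6×84 / (7×48) = 1 − 504/336 ≈ -0.500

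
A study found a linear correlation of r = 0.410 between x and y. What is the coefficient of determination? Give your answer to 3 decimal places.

r² = (0.410)² = 0.168

0.168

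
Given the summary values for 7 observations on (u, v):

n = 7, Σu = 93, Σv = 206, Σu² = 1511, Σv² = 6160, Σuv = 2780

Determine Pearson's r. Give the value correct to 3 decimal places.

r = (nΣuv − ΣuΣv) / √[(nΣu² − (Σu)²)(nΣv² − (Σv)²)]
Numerator: 7×2780 − 93×206 = 302
Denominator: √[(10577 − 8649)(43120 − 42436)] = √[1928 × 684] = 1148.3693
r = 302 / 1148.3693 ≈ 0.263

0.263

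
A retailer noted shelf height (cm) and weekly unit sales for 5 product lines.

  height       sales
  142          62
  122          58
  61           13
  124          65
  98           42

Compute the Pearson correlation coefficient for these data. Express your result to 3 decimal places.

n = 5, Σx = 547, Σy = 240, Σx² = 63749, Σy² = 13366, Σxy = 28849
nΣxy − ΣxΣy = 144245 − 131280 = 12965
nΣx² − (Σx)² = 318745 − 299209 = 19536; nΣy² − (Σy)² = 66830 − 57600 = 9230
r = 12965 / √(19536 × 9230) = 12965 / 13428.2270 ≈ 0.966

0.966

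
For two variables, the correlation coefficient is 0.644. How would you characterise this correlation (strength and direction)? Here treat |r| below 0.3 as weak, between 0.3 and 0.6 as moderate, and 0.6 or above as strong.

r = 0.644 > 0 so the relationship is positive.
|r| = 0.644, which falls in the strong range.

strong positive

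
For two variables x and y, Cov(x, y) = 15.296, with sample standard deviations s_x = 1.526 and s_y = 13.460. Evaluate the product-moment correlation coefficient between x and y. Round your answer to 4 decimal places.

0.7447

r = Cov(x,y) / (s_x · s_y) = 15.296 / (1.526 × 13.460)
  = 15.296 / 20.5400 ≈ 0.7447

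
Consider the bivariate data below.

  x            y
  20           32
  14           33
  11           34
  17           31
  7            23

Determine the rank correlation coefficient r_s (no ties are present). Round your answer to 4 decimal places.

Rank x: 5, 3, 2, 4, 1
Rank y: 3, 4, 5, 2, 1
d = rank(x) − rank(y): 2, -1, -3, 2, 0; Σd² = 18
ρ = 1 − 6Σd² / [n(n²−1)] = 1 − 6×18 / (5×24) = 1 − 108/120 ≈ 0.1000

0.1000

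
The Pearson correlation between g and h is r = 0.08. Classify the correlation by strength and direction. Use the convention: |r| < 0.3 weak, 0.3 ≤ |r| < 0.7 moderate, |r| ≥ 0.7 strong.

weak positive

r = 0.08 > 0 so the relationship is positive.
|r| = 0.08, which falls in the weak range.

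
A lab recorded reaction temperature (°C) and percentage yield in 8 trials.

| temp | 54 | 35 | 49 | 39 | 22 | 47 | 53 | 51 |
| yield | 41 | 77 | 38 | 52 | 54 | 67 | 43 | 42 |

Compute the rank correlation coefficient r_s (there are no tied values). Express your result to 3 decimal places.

Rank temp: 8, 2, 5, 3, 1, 4, 7, 6
Rank yield: 2, 8, 1, 5, 6, 7, 4, 3
d = rank(temp) − rank(yield): 6, -6, 4, -2, -5, -3, 3, 3; Σd² = 144
ρ = 1 − 6Σd² / [n(n²−1)] = 1 − 6×144 / (8×63) = 1 − 864/504 ≈ -0.714

-0.714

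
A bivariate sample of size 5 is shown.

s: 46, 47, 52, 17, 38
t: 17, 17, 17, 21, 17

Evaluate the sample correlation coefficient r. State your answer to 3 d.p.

n = 5, Σs = 200, Σt = 89, Σs² = 8762, Σt² = 1597, Σst = 3468
nΣst − ΣsΣt = 17340 − 17800 = -460
nΣs² − (Σs)² = 43810 − 40000 = 3810; nΣt² − (Σt)² = 7985 − 7921 = 64
r = -460 / √(3810 × 64) = -460 / 493.8016 ≈ -0.932

-0.932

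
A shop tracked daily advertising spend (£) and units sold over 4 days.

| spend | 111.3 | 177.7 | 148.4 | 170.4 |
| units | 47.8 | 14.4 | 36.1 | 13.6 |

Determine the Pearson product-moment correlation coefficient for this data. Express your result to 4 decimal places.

-0.9625

n = 4, Σx = 607.8, Σy = 111.9, Σx² = 95023.7, Σy² = 3980.37, Σxy = 15553.7
nΣxy − ΣxΣy = 62214.8 − 68012.82 = -5798.02
nΣx² − (Σx)² = 380094.8 − 369420.84 = 10673.96; nΣy² − (Σy)² = 15921.48 − 12521.61 = 3399.87
r = -5798.02 / √(10673.96 × 3399.87) = -5798.02 / 6024.1245 ≈ -0.9625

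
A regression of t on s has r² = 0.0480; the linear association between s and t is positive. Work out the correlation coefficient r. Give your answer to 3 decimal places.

|r| = √0.0480 = 0.219
The association is positive, so r = 0.219.

0.219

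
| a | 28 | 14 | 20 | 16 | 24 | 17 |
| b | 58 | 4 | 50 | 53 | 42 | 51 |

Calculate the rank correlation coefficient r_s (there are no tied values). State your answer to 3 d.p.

Rank a: 6, 1, 4, 2, 5, 3
Rank b: 6, 1, 3, 5, 2, 4
d = rank(a) − rank(b): 0, 0, 1, -3, 3, -1; Σd² = 20
ρ = 1 − 6Σd² / [n(n²−1)] = 1 − 6×20 / (6×35) = 1 − 120/210 ≈ 0.429

0.429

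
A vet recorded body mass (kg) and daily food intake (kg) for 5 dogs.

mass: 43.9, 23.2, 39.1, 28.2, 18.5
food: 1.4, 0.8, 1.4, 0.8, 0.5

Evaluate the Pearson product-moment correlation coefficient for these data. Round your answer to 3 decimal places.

0.973

n = 5, Σx = 152.9, Σy = 4.9, Σx² = 5131.75, Σy² = 5.45, Σxy = 166.57
nΣxy − ΣxΣy = 832.85 − 749.21 = 83.64
nΣx² − (Σx)² = 25658.75 − 23378.41 = 2280.34; nΣy² − (Σy)² = 27.25 − 24.01 = 3.24
r = 83.64 / √(2280.34 × 3.24) = 83.64 / 85.9552 ≈ 0.973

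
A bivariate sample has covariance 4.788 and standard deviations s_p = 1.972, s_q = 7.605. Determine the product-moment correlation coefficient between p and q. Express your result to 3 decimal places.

r = Cov(p,q) / (s_p · s_q) = 4.788 / (1.972 × 7.605)
  = 4.788 / 14.9971 ≈ 0.319

0.319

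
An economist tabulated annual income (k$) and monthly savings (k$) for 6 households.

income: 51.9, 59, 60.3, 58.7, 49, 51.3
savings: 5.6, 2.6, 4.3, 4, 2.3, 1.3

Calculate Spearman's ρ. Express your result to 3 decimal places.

0.543

Rank income: 3, 5, 6, 4, 1, 2
Rank savings: 6, 3, 5, 4, 2, 1
d = rank(income) − rank(savings): -3, 2, 1, 0, -1, 1; Σd² = 16
ρ = 1 − 6Σd² / [n(n²−1)] = 1 − 6×16 / (6×35) = 1 − 96/210 ≈ 0.543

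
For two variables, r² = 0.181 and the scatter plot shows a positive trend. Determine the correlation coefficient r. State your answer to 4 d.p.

|r| = √0.181 = 0.4254
The association is positive, so r = 0.4254.

0.4254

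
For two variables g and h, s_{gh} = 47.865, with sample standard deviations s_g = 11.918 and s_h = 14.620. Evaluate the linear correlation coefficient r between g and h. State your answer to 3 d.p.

r = Cov(g,h) / (s_g · s_h) = 47.865 / (11.918 × 14.620)
  = 47.865 / 174.2412 ≈ 0.275

0.275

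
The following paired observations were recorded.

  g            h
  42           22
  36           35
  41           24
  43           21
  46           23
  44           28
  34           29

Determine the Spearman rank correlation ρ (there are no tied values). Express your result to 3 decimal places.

Rank g: 4, 2, 3, 5, 7, 6, 1
Rank h: 2, 7, 4, 1, 3, 5, 6
d = rank(g) − rank(h): 2, -5, -1, 4, 4, 1, -5; Σd² = 88
ρ = 1 − 6Σd² / [n(n²−1)] = 1 − 6×88 / (7×48) = 1 − 528/336 ≈ -0.571

-0.571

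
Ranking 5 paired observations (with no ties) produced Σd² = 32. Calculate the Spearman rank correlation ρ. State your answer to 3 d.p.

ρ = 1 − 6Σd² / [n(n²−1)] = 1 − 6×32 / (5×24)
  = 1 − 192/120 = 1 − 1.6000 ≈ -0.600

-0.600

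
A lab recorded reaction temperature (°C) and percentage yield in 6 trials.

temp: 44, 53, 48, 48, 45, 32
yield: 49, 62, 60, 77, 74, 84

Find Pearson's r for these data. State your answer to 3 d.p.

-0.511

n = 6, Σx = 270, Σy = 406, Σx² = 12402, Σy² = 28306, Σxy = 18036
nΣxy − ΣxΣy = 108216 − 109620 = -1404
nΣx² − (Σx)² = 74412 − 72900 = 1512; nΣy² − (Σy)² = 169836 − 164836 = 5000
r = -1404 / √(1512 × 5000) = -1404 / 2749.5454 ≈ -0.511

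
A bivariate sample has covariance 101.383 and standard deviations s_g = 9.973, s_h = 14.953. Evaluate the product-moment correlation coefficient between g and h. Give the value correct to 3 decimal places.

0.680

r = Cov(g,h) / (s_g · s_h) = 101.383 / (9.973 × 14.953)
  = 101.383 / 149.1263 ≈ 0.680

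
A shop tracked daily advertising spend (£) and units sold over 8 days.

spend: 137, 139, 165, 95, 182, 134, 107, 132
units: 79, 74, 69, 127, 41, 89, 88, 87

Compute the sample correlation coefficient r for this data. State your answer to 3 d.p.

-0.919

n = 8, Σx = 1091, Σy = 654, Σx² = 154293, Σy² = 57522, Σxy = 84847
nΣxy − ΣxΣy = 678776 − 713514 = -34738
nΣx² − (Σx)² = 1234344 − 1190281 = 44063; nΣy² − (Σy)² = 460176 − 427716 = 32460
r = -34738 / √(44063 × 32460) = -34738 / 37819.1087 ≈ -0.919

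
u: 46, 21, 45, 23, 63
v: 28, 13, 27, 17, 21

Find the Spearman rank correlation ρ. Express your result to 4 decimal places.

Rank u: 4, 1, 3, 2, 5
Rank v: 5, 1, 4, 2, 3
d = rank(u) − rank(v): -1, 0, -1, 0, 2; Σd² = 6
ρ = 1 − 6Σd² / [n(n²−1)] = 1 − 6×6 / (5×24) = 1 − 36/120 ≈ 0.7000

0.7000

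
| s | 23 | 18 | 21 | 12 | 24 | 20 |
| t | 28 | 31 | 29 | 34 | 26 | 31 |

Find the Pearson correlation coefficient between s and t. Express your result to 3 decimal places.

-0.952

n = 6, Σs = 118, Σt = 179, Σs² = 2414, Σt² = 5379, Σst = 3463
nΣst − ΣsΣt = 20778 − 21122 = -344
nΣs² − (Σs)² = 14484 − 13924 = 560; nΣt² − (Σt)² = 32274 − 32041 = 233
r = -344 / √(560 × 233) = -344 / 361.2202 ≈ -0.952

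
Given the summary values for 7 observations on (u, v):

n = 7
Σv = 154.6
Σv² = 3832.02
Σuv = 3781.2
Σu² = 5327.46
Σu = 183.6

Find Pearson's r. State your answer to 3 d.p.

r = (nΣuv − ΣuΣv) / √[(nΣu² − (Σu)²)(nΣv² − (Σv)²)]
Numerator: 7×3781.2 − 183.6×154.6 = -1916.16
Denominator: √[(37292.22 − 33708.96)(26824.14 − 23901.16)] = √[3583.26 × 2922.98] = 3236.3247
r = -1916.16 / 3236.3247 ≈ -0.592

-0.592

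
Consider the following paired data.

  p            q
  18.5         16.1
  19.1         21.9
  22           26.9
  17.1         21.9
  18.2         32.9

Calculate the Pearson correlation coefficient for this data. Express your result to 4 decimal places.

n = 5, Σp = 94.9, Σq = 119.7, Σp² = 1814.71, Σq² = 3024.45, Σpq = 2281.21
nΣpq − ΣpΣq = 11406.05 − 11359.53 = 46.52
nΣp² − (Σp)² = 9073.55 − 9006.01 = 67.54; nΣq² − (Σq)² = 15122.25 − 14328.09 = 794.16
r = 46.52 / √(67.54 × 794.16) = 46.52 / 231.5979 ≈ 0.2009

0.2009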